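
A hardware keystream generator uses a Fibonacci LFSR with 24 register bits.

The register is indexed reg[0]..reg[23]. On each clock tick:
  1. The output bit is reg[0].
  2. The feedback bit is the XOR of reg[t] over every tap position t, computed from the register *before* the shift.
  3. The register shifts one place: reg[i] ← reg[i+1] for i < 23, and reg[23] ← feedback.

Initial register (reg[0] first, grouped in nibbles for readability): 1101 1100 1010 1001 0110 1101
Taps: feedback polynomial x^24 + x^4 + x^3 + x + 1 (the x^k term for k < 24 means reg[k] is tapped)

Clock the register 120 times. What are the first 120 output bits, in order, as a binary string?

tick  register→output (feedback)
  0  110111001010100101101101→1 (0)
  1  101110010101001011011010→1 (1)
  2  011100101010010110110101→0 (0)
  3  111001010100101101101010→1 (0)
  4  110010101001011011010100→1 (1)
  5  100101010010110110101001→1 (0)
  6  001010100101101101010010→0 (1)
  7  010101001011011010100101→0 (0)
  8  101010010110110101001010→1 (0)
  9  010100101101101010010100→0 (0)
 10  101001011011010100101000→1 (1)
 11  010010110110101001010001→0 (0)
 12  100101101101010010100010→1 (0)
 13  001011011010100101000100→0 (1)
 14  010110110101001010001001→0 (1)
 15  101101101010010100010011→1 (0)
 16  011011010100101000100110→0 (0)
 17  110110101001010001001100→1 (0)
 18  101101010010100010011000→1 (0)
 19  011010100101000100110000→0 (0)
 20  110101001010001001100000→1 (1)
 21  101010010100010011000001→1 (0)
 22  010100101000100110000010→0 (0)
 23  101001010001001100000100→1 (1)
 24  010010100010011000001001→0 (0)
 25  100101000100110000010010→1 (0)
 26  001010001001100000100100→0 (1)
 27  010100010011000001001001→0 (0)
 28  101000100110000010010010→1 (1)
 29  010001001100000100100101→0 (1)
 30  100010011000001001001011→1 (0)
 31  000100110000010010010110→0 (1)
 32  001001100000100100101101→0 (0)
 33  010011000001001001011010→0 (0)
 34  100110000010010010110100→1 (1)
 35  001100000100100101101001→0 (1)
 36  011000001001001011010011→0 (1)
 37  110000010010010110100111→1 (0)
 38  100000100100101101001110→1 (1)
 39  000001001001011010011101→0 (0)
 40  000010010010110100111010→0 (1)
 41  000100100101101001110101→0 (1)
 42  001001001011010011101011→0 (0)
 43  010010010110100111010110→0 (0)
 44  100100101101001110101100→1 (0)
 45  001001011010011101011000→0 (0)
 46  010010110100111010110000→0 (0)
 47  100101101001110101100000→1 (0)
 48  001011010011101011000000→0 (1)
 49  010110100111010110000001→0 (1)
 50  101101001110101100000011→1 (0)
 51  011010011101011000000110→0 (0)
 52  110100111010110000001100→1 (1)
 53  101001110101100000011001→1 (1)
 54  010011101011000000110011→0 (0)
 55  100111010110000001100110→1 (1)
 56  001110101100000011001101→0 (0)
 57  011101011000000110011010→0 (0)
 58  111010110000001100110100→1 (1)
 59  110101100000011001101001→1 (1)
 60  101011000000110011010011→1 (0)
 61  010110000001100110100110→0 (1)
 62  101100000011001101001101→1 (0)
 63  011000000110011010011010→0 (1)
 64  110000001100110100110101→1 (0)
 65  100000011001101001101010→1 (1)
 66  000000110011010011010101→0 (0)
 67  000001100110100110101010→0 (0)
 68  000011001101001101010100→0 (1)
 69  000110011010011010101001→0 (0)
 70  001100110100110101010010→0 (1)
 71  011001101001101010100101→0 (1)
 72  110011010011010101001011→1 (1)
 73  100110100110101010010111→1 (1)
 74  001101001101010100101111→0 (1)
 75  011010011010101001011111→0 (0)
 76  110100110101010010111110→1 (1)
 77  101001101010100101111101→1 (1)
 78  010011010101001011111011→0 (0)
 79  100110101010010111110110→1 (1)
 80  001101010100101111101101→0 (1)
 81  011010101001011111011011→0 (0)
 82  110101010010111110110110→1 (1)
 83  101010100101111101101101→1 (0)
 84  010101001011111011011010→0 (0)
 85  101010010111110110110100→1 (0)
 86  010100101111101101101000→0 (0)
 87  101001011111011011010000→1 (1)
 88  010010111110110110100001→0 (0)
 89  100101111101101101000010→1 (0)
 90  001011111011011010000100→0 (1)
 91  010111110110110100001001→0 (1)
 92  101111101101101000010011→1 (1)
 93  011111011011010000100111→0 (1)
 94  111110110110100001001111→1 (0)
 95  111101101101000010011110→1 (1)
 96  111011011010000100111101→1 (1)
 97  110110110100001001111011→1 (0)
 98  101101101000010011110110→1 (0)
 99  011011010000100111101100→0 (0)
100  110110100001001111011000→1 (0)
101  101101000010011110110000→1 (0)
102  011010000100111101100000→0 (0)
103  110100001001111011000000→1 (1)
104  101000010011110110000001→1 (1)
105  010000100111101100000011→0 (1)
106  100001001111011000000111→1 (1)
107  000010011110110000001111→0 (1)
108  000100111101100000011111→0 (1)
109  001001111011000000111111→0 (0)
110  010011110110000001111110→0 (0)
111  100111101100000011111100→1 (1)
112  001111011000000111111001→0 (0)
113  011110110000001111110010→0 (1)
114  111101100000011111100101→1 (1)
115  111011000000111111001011→1 (1)
116  110110000001111110010111→1 (0)
117  101100000011111100101110→1 (0)
118  011000000111111001011100→0 (1)
119  110000001111110010111001→1 (0)

110111001010100101101101010010100010011000001001001011010011101011000000110011010011010101001011111011011010000100111101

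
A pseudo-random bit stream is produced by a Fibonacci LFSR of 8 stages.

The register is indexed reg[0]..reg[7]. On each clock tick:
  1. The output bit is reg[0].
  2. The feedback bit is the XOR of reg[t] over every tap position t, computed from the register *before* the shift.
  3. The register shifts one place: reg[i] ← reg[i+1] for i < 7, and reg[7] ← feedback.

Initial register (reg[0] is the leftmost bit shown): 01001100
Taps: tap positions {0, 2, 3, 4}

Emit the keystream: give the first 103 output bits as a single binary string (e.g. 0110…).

tick  register→output (feedback)
  0  01001100→0 (1)
  1  10011001→1 (1)
  2  00110011→0 (0)
  3  01100110→0 (1)
  4  11001101→1 (0)
  5  10011010→1 (1)
  6  00110101→0 (0)
  7  01101010→0 (0)
  8  11010100→1 (0)
  9  10101000→1 (1)
 10  01010001→0 (1)
 11  10100011→1 (0)
 12  01000110→0 (0)
 13  10001100→1 (0)
 14  00011000→0 (0)
 15  00110000→0 (0)
 16  01100000→0 (1)
 17  11000001→1 (1)
 18  10000011→1 (1)
 19  00000111→0 (0)
 20  00001110→0 (1)
 21  00011101→0 (0)
 22  00111010→0 (1)
 23  01110101→0 (0)
 24  11101010→1 (1)
 25  11010101→1 (0)
 26  10101010→1 (1)
 27  01010101→0 (1)
 28  10101011→1 (1)
 29  01010111→0 (1)
 30  10101111→1 (1)
 31  01011111→0 (0)
 32  10111110→1 (0)
 33  01111100→0 (1)
 34  11111001→1 (0)
 35  11110010→1 (1)
 36  11100101→1 (0)
 37  11001010→1 (0)
 38  10010100→1 (0)
 39  00101000→0 (0)
 40  01010000→0 (1)
 41  10100001→1 (0)
 42  01000010→0 (0)
 43  10000100→1 (1)
 44  00001001→0 (1)
 45  00010011→0 (1)
 46  00100111→0 (1)
 47  01001111→0 (1)
 48  10011111→1 (1)
 49  00111111→0 (1)
 50  01111111→0 (1)
 51  11111111→1 (0)
 52  11111110→1 (0)
 53  11111100→1 (0)
 54  11111000→1 (0)
 55  11110000→1 (1)
 56  11100001→1 (0)
 57  11000010→1 (1)
 58  10000101→1 (1)
 59  00001011→0 (1)
 60  00010111→0 (1)
 61  00101111→0 (0)
 62  01011110→0 (0)
 63  10111100→1 (0)
 64  01111000→0 (1)
 65  11110001→1 (1)
 66  11100011→1 (0)
 67  11000110→1 (1)
 68  10001101→1 (0)
 69  00011010→0 (0)
 70  00110100→0 (0)
 71  01101000→0 (0)
 72  11010000→1 (0)
 73  10100000→1 (0)
 74  01000000→0 (0)
 75  10000000→1 (1)
 76  00000001→0 (0)
 77  00000010→0 (0)
 78  00000100→0 (0)
 79  00001000→0 (1)
 80  00010001→0 (1)
 81  00100011→0 (1)
 82  01000111→0 (0)
 83  10001110→1 (0)
 84  00011100→0 (0)
 85  00111000→0 (1)
 86  01110001→0 (0)
 87  11100010→1 (0)
 88  11000100→1 (1)
 89  10001001→1 (0)
 90  00010010→0 (1)
 91  00100101→0 (1)
 92  01001011→0 (1)
 93  10010111→1 (0)
 94  00101110→0 (0)
 95  01011100→0 (0)
 96  10111000→1 (0)
 97  01110000→0 (0)
 98  11100000→1 (0)
 99  11000000→1 (1)
100  10000001→1 (1)
101  00000011→0 (0)
102  00000110→0 (0)

0100110011010100011000001110101010111110010100001001111111100001011110001101000000010001110001001011100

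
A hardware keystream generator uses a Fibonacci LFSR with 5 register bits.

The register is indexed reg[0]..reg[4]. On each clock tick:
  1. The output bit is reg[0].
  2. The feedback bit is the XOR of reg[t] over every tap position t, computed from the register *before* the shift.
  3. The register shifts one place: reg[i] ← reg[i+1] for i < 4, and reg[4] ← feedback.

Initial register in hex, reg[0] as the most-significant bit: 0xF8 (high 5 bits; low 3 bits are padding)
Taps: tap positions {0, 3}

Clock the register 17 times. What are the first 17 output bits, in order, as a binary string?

step | reg (before) | out | fb
   0 | 11111 | 1 | 0
   1 | 11110 | 1 | 0
   2 | 11100 | 1 | 1
   3 | 11001 | 1 | 1
   4 | 10011 | 1 | 0
   5 | 00110 | 0 | 1
   6 | 01101 | 0 | 0
   7 | 11010 | 1 | 0
   8 | 10100 | 1 | 1
   9 | 01001 | 0 | 0
  10 | 10010 | 1 | 0
  11 | 00100 | 0 | 0
  12 | 01000 | 0 | 0
  13 | 10000 | 1 | 1
  14 | 00001 | 0 | 0
  15 | 00010 | 0 | 1
  16 | 00101 | 0 | 0

11111001101001000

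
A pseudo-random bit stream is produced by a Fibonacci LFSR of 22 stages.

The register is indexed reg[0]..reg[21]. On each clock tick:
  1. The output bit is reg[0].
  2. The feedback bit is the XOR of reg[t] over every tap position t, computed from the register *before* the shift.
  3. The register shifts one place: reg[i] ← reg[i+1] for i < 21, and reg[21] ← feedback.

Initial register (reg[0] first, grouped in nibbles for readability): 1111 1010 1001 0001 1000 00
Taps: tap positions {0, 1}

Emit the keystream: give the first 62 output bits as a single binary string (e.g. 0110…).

11111010100100011000000000111110110010100000000100001101011110

k : reg_k → out_k, fb_k
0: 1111101010010001100000 → 1, fb=0
1: 1111010100100011000000 → 1, fb=0
2: 1110101001000110000000 → 1, fb=0
3: 1101010010001100000000 → 1, fb=0
4: 1010100100011000000000 → 1, fb=1
5: 0101001000110000000001 → 0, fb=1
6: 1010010001100000000011 → 1, fb=1
7: 0100100011000000000111 → 0, fb=1
8: 1001000110000000001111 → 1, fb=1
9: 0010001100000000011111 → 0, fb=0
10: 0100011000000000111110 → 0, fb=1
11: 1000110000000001111101 → 1, fb=1
12: 0001100000000011111011 → 0, fb=0
13: 0011000000000111110110 → 0, fb=0
14: 0110000000001111101100 → 0, fb=1
15: 1100000000011111011001 → 1, fb=0
16: 1000000000111110110010 → 1, fb=1
17: 0000000001111101100101 → 0, fb=0
18: 0000000011111011001010 → 0, fb=0
19: 0000000111110110010100 → 0, fb=0
20: 0000001111101100101000 → 0, fb=0
21: 0000011111011001010000 → 0, fb=0
22: 0000111110110010100000 → 0, fb=0
23: 0001111101100101000000 → 0, fb=0
24: 0011111011001010000000 → 0, fb=0
25: 0111110110010100000000 → 0, fb=1
26: 1111101100101000000001 → 1, fb=0
27: 1111011001010000000010 → 1, fb=0
28: 1110110010100000000100 → 1, fb=0
29: 1101100101000000001000 → 1, fb=0
30: 1011001010000000010000 → 1, fb=1
31: 0110010100000000100001 → 0, fb=1
32: 1100101000000001000011 → 1, fb=0
33: 1001010000000010000110 → 1, fb=1
34: 0010100000000100001101 → 0, fb=0
35: 0101000000001000011010 → 0, fb=1
36: 1010000000010000110101 → 1, fb=1
37: 0100000000100001101011 → 0, fb=1
38: 1000000001000011010111 → 1, fb=1
39: 0000000010000110101111 → 0, fb=0
40: 0000000100001101011110 → 0, fb=0
41: 0000001000011010111100 → 0, fb=0
42: 0000010000110101111000 → 0, fb=0
43: 0000100001101011110000 → 0, fb=0
44: 0001000011010111100000 → 0, fb=0
45: 0010000110101111000000 → 0, fb=0
46: 0100001101011110000000 → 0, fb=1
47: 1000011010111100000001 → 1, fb=1
48: 0000110101111000000011 → 0, fb=0
49: 0001101011110000000110 → 0, fb=0
50: 0011010111100000001100 → 0, fb=0
51: 0110101111000000011000 → 0, fb=1
52: 1101011110000000110001 → 1, fb=0
53: 1010111100000001100010 → 1, fb=1
54: 0101111000000011000101 → 0, fb=1
55: 1011110000000110001011 → 1, fb=1
56: 0111100000001100010111 → 0, fb=1
57: 1111000000011000101111 → 1, fb=0
58: 1110000000110001011110 → 1, fb=0
59: 1100000001100010111100 → 1, fb=0
60: 1000000011000101111000 → 1, fb=1
61: 0000000110001011110001 → 0, fb=0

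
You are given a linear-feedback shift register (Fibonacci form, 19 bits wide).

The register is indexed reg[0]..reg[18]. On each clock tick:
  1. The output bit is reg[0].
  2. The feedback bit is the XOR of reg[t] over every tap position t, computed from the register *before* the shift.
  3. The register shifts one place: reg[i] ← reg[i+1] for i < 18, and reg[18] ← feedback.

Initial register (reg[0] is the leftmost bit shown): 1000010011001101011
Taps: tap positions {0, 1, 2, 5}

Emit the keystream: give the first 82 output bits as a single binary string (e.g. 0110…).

1000010011001101011000001111100111000111101110101011010000101110011100010010000010

k : reg_k → out_k, fb_k
0: 1000010011001101011 → 1, fb=0
1: 0000100110011010110 → 0, fb=0
2: 0001001100110101100 → 0, fb=0
3: 0010011001101011000 → 0, fb=0
4: 0100110011010110000 → 0, fb=0
5: 1001100110101100000 → 1, fb=1
6: 0011001101011000001 → 0, fb=1
7: 0110011010110000011 → 0, fb=1
8: 1100110101100000111 → 1, fb=1
9: 1001101011000001111 → 1, fb=1
10: 0011010110000011111 → 0, fb=0
11: 0110101100000111110 → 0, fb=0
12: 1101011000001111100 → 1, fb=1
13: 1010110000011111001 → 1, fb=1
14: 0101100000111110011 → 0, fb=1
15: 1011000001111100111 → 1, fb=0
16: 0110000011111001110 → 0, fb=0
17: 1100000111110011100 → 1, fb=0
18: 1000001111100111000 → 1, fb=1
19: 0000011111001110001 → 0, fb=1
20: 0000111110011100011 → 0, fb=1
21: 0001111100111000111 → 0, fb=1
22: 0011111001110001111 → 0, fb=0
23: 0111110011100011110 → 0, fb=1
24: 1111100111000111101 → 1, fb=1
25: 1111001110001111011 → 1, fb=1
26: 1110011100011110111 → 1, fb=0
27: 1100111000111101110 → 1, fb=1
28: 1001110001111011101 → 1, fb=0
29: 0011100011110111010 → 0, fb=1
30: 0111000111101110101 → 0, fb=0
31: 1110001111011101010 → 1, fb=1
32: 1100011110111010101 → 1, fb=1
33: 1000111101110101011 → 1, fb=0
34: 0001111011101010110 → 0, fb=1
35: 0011110111010101101 → 0, fb=0
36: 0111101110101011010 → 0, fb=0
37: 1111011101010110100 → 1, fb=0
38: 1110111010101101000 → 1, fb=0
39: 1101110101011010000 → 1, fb=1
40: 1011101010110100001 → 1, fb=0
41: 0111010101101000010 → 0, fb=1
42: 1110101011010000101 → 1, fb=1
43: 1101010110100001011 → 1, fb=1
44: 1010101101000010111 → 1, fb=0
45: 0101011010000101110 → 0, fb=0
46: 1010110100001011100 → 1, fb=1
47: 0101101000010111001 → 0, fb=1
48: 1011010000101110011 → 1, fb=1
49: 0110100001011100111 → 0, fb=0
50: 1101000010111001110 → 1, fb=0
51: 1010000101110011100 → 1, fb=0
52: 0100001011100111000 → 0, fb=1
53: 1000010111001110001 → 1, fb=0
54: 0000101110011100010 → 0, fb=0
55: 0001011100111000100 → 0, fb=1
56: 0010111001110001001 → 0, fb=0
57: 0101110011100010010 → 0, fb=0
58: 1011100111000100100 → 1, fb=0
59: 0111001110001001000 → 0, fb=0
60: 1110011100010010000 → 1, fb=0
61: 1100111000100100000 → 1, fb=1
62: 1001110001001000001 → 1, fb=0
63: 0011100010010000010 → 0, fb=1
64: 0111000100100000101 → 0, fb=0
65: 1110001001000001010 → 1, fb=1
66: 1100010010000010101 → 1, fb=1
67: 1000100100000101011 → 1, fb=1
68: 0001001000001010111 → 0, fb=0
69: 0010010000010101110 → 0, fb=0
70: 0100100000101011100 → 0, fb=1
71: 1001000001010111001 → 1, fb=1
72: 0010000010101110011 → 0, fb=1
73: 0100000101011100111 → 0, fb=1
74: 1000001010111001111 → 1, fb=1
75: 0000010101110011111 → 0, fb=1
76: 0000101011100111111 → 0, fb=0
77: 0001010111001111110 → 0, fb=1
78: 0010101110011111101 → 0, fb=1
79: 0101011100111111011 → 0, fb=0
80: 1010111001111110110 → 1, fb=1
81: 0101110011111101101 → 0, fb=0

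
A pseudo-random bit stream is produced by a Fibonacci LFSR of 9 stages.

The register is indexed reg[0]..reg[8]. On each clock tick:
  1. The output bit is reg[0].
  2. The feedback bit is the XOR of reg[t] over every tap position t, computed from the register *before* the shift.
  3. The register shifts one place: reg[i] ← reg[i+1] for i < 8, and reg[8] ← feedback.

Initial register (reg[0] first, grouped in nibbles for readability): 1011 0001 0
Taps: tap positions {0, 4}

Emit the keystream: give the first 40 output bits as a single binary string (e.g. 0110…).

tick  register→output (feedback)
  0  101100010→1 (1)
  1  011000101→0 (0)
  2  110001010→1 (1)
  3  100010101→1 (0)
  4  000101010→0 (0)
  5  001010100→0 (1)
  6  010101001→0 (0)
  7  101010010→1 (0)
  8  010100100→0 (0)
  9  101001000→1 (1)
 10  010010001→0 (1)
 11  100100011→1 (1)
 12  001000111→0 (0)
 13  010001110→0 (0)
 14  100011100→1 (0)
 15  000111000→0 (1)
 16  001110001→0 (1)
 17  011100011→0 (0)
 18  111000110→1 (1)
 19  110001101→1 (1)
 20  100011011→1 (0)
 21  000110110→0 (1)
 22  001101101→0 (0)
 23  011011010→0 (1)
 24  110110101→1 (0)
 25  101101010→1 (1)
 26  011010101→0 (1)
 27  110101011→1 (1)
 28  101010111→1 (0)
 29  010101110→0 (0)
 30  101011100→1 (0)
 31  010111000→0 (1)
 32  101110001→1 (0)
 33  011100010→0 (0)
 34  111000100→1 (1)
 35  110001001→1 (1)
 36  100010011→1 (0)
 37  000100110→0 (0)
 38  001001100→0 (0)
 39  010011000→0 (1)

1011000101010010001110001101101010111000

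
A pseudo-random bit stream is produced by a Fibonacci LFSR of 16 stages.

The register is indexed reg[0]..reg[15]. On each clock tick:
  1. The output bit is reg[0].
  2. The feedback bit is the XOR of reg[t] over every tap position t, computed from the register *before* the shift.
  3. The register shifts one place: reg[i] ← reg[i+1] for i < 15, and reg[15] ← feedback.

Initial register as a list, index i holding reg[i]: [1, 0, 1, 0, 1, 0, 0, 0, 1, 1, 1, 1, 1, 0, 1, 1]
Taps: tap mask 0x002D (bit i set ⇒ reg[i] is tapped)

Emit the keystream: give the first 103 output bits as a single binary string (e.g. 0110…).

1010100011111011010100111010011011110100110101000001101110100111110111001111110111010111010111101101101

tick  register→output (feedback)
  0  1010100011111011→1 (0)
  1  0101000111110110→0 (1)
  2  1010001111101101→1 (0)
  3  0100011111011010→0 (1)
  4  1000111110110101→1 (0)
  5  0001111101101010→0 (0)
  6  0011111011010100→0 (1)
  7  0111110110101001→0 (1)
  8  1111101101010011→1 (1)
  9  1111011010100111→1 (0)
 10  1110110101001110→1 (1)
 11  1101101010011101→1 (0)
 12  1011010100111010→1 (0)
 13  0110101001110100→0 (1)
 14  1101010011101001→1 (1)
 15  1010100111010011→1 (0)
 16  0101001110100110→0 (1)
 17  1010011101001101→1 (1)
 18  0100111010011011→0 (1)
 19  1001110100110111→1 (1)
 20  0011101001101111→0 (0)
 21  0111010011011110→0 (1)
 22  1110100110111101→1 (0)
 23  1101001101111010→1 (0)
 24  1010011011110100→1 (1)
 25  0100110111101001→0 (1)
 26  1001101111010011→1 (0)
 27  0011011110100110→0 (1)
 28  0110111101001101→0 (0)
 29  1101111010011010→1 (1)
 30  1011110100110101→1 (0)
 31  0111101001101010→0 (0)
 32  1111010011010100→1 (0)
 33  1110100110101000→1 (0)
 34  1101001101010000→1 (0)
 35  1010011010100000→1 (1)
 36  0100110101000001→0 (1)
 37  1001101010000011→1 (0)
 38  0011010100000110→0 (1)
 39  0110101000001101→0 (1)
 40  1101010000011011→1 (1)
 41  1010100000110111→1 (0)
 42  0101000001101110→0 (1)
 43  1010000011011101→1 (0)
 44  0100000110111010→0 (0)
 45  1000001101110100→1 (1)
 46  0000011011101001→0 (1)
 47  0000110111010011→0 (1)
 48  0001101110100111→0 (1)
 49  0011011101001111→0 (1)
 50  0110111010011111→0 (0)
 51  1101110100111110→1 (1)
 52  1011101001111101→1 (1)
 53  0111010011111011→0 (1)
 54  1110100111110111→1 (0)
 55  1101001111101110→1 (0)
 56  1010011111011100→1 (1)
 57  0100111110111001→0 (1)
 58  1001111101110011→1 (1)
 59  0011111011100111→0 (1)
 60  0111110111001111→0 (1)
 61  1111101110011111→1 (1)
 62  1111011100111111→1 (0)
 63  1110111001111110→1 (1)
 64  1101110011111101→1 (1)
 65  1011100111111011→1 (1)
 66  0111001111110111→0 (0)
 67  1110011111101110→1 (1)
 68  1100111111011101→1 (0)
 69  1001111110111010→1 (1)
 70  0011111101110101→0 (1)
 71  0111111011101011→0 (1)
 72  1111110111010111→1 (0)
 73  1111101110101110→1 (1)
 74  1111011101011101→1 (0)
 75  1110111010111010→1 (1)
 76  1101110101110101→1 (1)
 77  1011101011101011→1 (1)
 78  0111010111010111→0 (1)
 79  1110101110101111→1 (0)
 80  1101011101011110→1 (1)
 81  1010111010111101→1 (1)
 82  0101110101111011→0 (0)
 83  1011101011110110→1 (1)
 84  0111010111101101→0 (1)
 85  1110101111011011→1 (0)
 86  1101011110110110→1 (1)
 87  1010111101101101→1 (1)
 88  0101111011011011→0 (0)
 89  1011110110110110→1 (0)
 90  0111101101101100→0 (0)
 91  1111011011011000→1 (0)
 92  1110110110110000→1 (1)
 93  1101101101100001→1 (0)
 94  1011011011000010→1 (0)
 95  0110110110000100→0 (0)
 96  1101101100001000→1 (0)
 97  1011011000010000→1 (0)
 98  0110110000100000→0 (0)
 99  1101100001000000→1 (0)
100  1011000010000000→1 (1)
101  0110000100000001→0 (1)
102  1100001000000011→1 (1)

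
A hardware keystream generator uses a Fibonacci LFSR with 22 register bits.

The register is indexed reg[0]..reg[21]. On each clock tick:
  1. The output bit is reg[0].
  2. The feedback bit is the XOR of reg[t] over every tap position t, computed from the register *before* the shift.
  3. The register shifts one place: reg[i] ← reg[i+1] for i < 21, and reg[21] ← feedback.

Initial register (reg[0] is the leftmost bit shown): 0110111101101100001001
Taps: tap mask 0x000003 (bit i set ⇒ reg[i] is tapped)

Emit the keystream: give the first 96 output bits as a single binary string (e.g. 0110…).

step | reg (before) | out | fb
   0 | 0110111101101100001001 | 0 | 1
   1 | 1101111011011000010011 | 1 | 0
   2 | 1011110110110000100110 | 1 | 1
   3 | 0111101101100001001101 | 0 | 1
   4 | 1111011011000010011011 | 1 | 0
   5 | 1110110110000100110110 | 1 | 0
   6 | 1101101100001001101100 | 1 | 0
   7 | 1011011000010011011000 | 1 | 1
   8 | 0110110000100110110001 | 0 | 1
   9 | 1101100001001101100011 | 1 | 0
  10 | 1011000010011011000110 | 1 | 1
  11 | 0110000100110110001101 | 0 | 1
  12 | 1100001001101100011011 | 1 | 0
  13 | 1000010011011000110110 | 1 | 1
  14 | 0000100110110001101101 | 0 | 0
  15 | 0001001101100011011010 | 0 | 0
  16 | 0010011011000110110100 | 0 | 0
  17 | 0100110110001101101000 | 0 | 1
  18 | 1001101100011011010001 | 1 | 1
  19 | 0011011000110110100011 | 0 | 0
  20 | 0110110001101101000110 | 0 | 1
  21 | 1101100011011010001101 | 1 | 0
  22 | 1011000110110100011010 | 1 | 1
  23 | 0110001101101000110101 | 0 | 1
  24 | 1100011011010001101011 | 1 | 0
  25 | 1000110110100011010110 | 1 | 1
  26 | 0001101101000110101101 | 0 | 0
  27 | 0011011010001101011010 | 0 | 0
  28 | 0110110100011010110100 | 0 | 1
  29 | 1101101000110101101001 | 1 | 0
  30 | 1011010001101011010010 | 1 | 1
  31 | 0110100011010110100101 | 0 | 1
  32 | 1101000110101101001011 | 1 | 0
  33 | 1010001101011010010110 | 1 | 1
  34 | 0100011010110100101101 | 0 | 1
  35 | 1000110101101001011011 | 1 | 1
  36 | 0001101011010010110111 | 0 | 0
  37 | 0011010110100101101110 | 0 | 0
  38 | 0110101101001011011100 | 0 | 1
  39 | 1101011010010110111001 | 1 | 0
  40 | 1010110100101101110010 | 1 | 1
  41 | 0101101001011011100101 | 0 | 1
  42 | 1011010010110111001011 | 1 | 1
  43 | 0110100101101110010111 | 0 | 1
  44 | 1101001011011100101111 | 1 | 0
  45 | 1010010110111001011110 | 1 | 1
  46 | 0100101101110010111101 | 0 | 1
  47 | 1001011011100101111011 | 1 | 1
  48 | 0010110111001011110111 | 0 | 0
  49 | 0101101110010111101110 | 0 | 1
  50 | 1011011100101111011101 | 1 | 1
  51 | 0110111001011110111011 | 0 | 1
  52 | 1101110010111101110111 | 1 | 0
  53 | 1011100101111011101110 | 1 | 1
  54 | 0111001011110111011101 | 0 | 1
  55 | 1110010111101110111011 | 1 | 0
  56 | 1100101111011101110110 | 1 | 0
  57 | 1001011110111011101100 | 1 | 1
  58 | 0010111101110111011001 | 0 | 0
  59 | 0101111011101110110010 | 0 | 1
  60 | 1011110111011101100101 | 1 | 1
  61 | 0111101110111011001011 | 0 | 1
  62 | 1111011101110110010111 | 1 | 0
  63 | 1110111011101100101110 | 1 | 0
  64 | 1101110111011001011100 | 1 | 0
  65 | 1011101110110010111000 | 1 | 1
  66 | 0111011101100101110001 | 0 | 1
  67 | 1110111011001011100011 | 1 | 0
  68 | 1101110110010111000110 | 1 | 0
  69 | 1011101100101110001100 | 1 | 1
  70 | 0111011001011100011001 | 0 | 1
  71 | 1110110010111000110011 | 1 | 0
  72 | 1101100101110001100110 | 1 | 0
  73 | 1011001011100011001100 | 1 | 1
  74 | 0110010111000110011001 | 0 | 1
  75 | 1100101110001100110011 | 1 | 0
  76 | 1001011100011001100110 | 1 | 1
  77 | 0010111000110011001101 | 0 | 0
  78 | 0101110001100110011010 | 0 | 1
  79 | 1011100011001100110101 | 1 | 1
  80 | 0111000110011001101011 | 0 | 1
  81 | 1110001100110011010111 | 1 | 0
  82 | 1100011001100110101110 | 1 | 0
  83 | 1000110011001101011100 | 1 | 1
  84 | 0001100110011010111001 | 0 | 0
  85 | 0011001100110101110010 | 0 | 0
  86 | 0110011001101011100100 | 0 | 1
  87 | 1100110011010111001001 | 1 | 0
  88 | 1001100110101110010010 | 1 | 1
  89 | 0011001101011100100101 | 0 | 0
  90 | 0110011010111001001010 | 0 | 1
  91 | 1100110101110010010101 | 1 | 0
  92 | 1001101011100100101010 | 1 | 1
  93 | 0011010111001001010101 | 0 | 0
  94 | 0110101110010010101010 | 0 | 1
  95 | 1101011100100101010101 | 1 | 0

011011110110110000100110110001101101000110101101001011011100101111011101110110010111000110011001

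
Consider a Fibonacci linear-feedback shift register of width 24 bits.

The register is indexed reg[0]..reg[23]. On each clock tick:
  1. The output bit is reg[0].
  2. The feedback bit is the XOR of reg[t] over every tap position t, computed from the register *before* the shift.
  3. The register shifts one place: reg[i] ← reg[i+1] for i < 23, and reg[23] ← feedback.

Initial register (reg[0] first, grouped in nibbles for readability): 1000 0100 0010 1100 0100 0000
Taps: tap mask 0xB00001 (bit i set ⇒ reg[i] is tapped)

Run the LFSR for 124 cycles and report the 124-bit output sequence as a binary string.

tick  register→output (feedback)
  0  100001000010110001000000→1 (1)
  1  000010000101100010000001→0 (1)
  2  000100001011000100000011→0 (1)
  3  001000010110001000000111→0 (0)
  4  010000101100010000001110→0 (0)
  5  100001011000100000011100→1 (1)
  6  000010110001000000111001→0 (0)
  7  000101100010000001110010→0 (0)
  8  001011000100000011100100→0 (1)
  9  010110001000000111001001→0 (0)
 10  101100010000001110010010→1 (1)
 11  011000100000011100100101→0 (0)
 12  110001000000111001001010→1 (0)
 13  100010000001110010010100→1 (0)
 14  000100000011100100101000→0 (1)
 15  001000000111001001010001→0 (1)
 16  010000001110010010100011→0 (1)
 17  100000011100100101000111→1 (1)
 18  000000111001001010001111→0 (1)
 19  000001110010010100011111→0 (1)
 20  000011100100101000111111→0 (1)
 21  000111001001010001111111→0 (1)
 22  001110010010100011111111→0 (1)
 23  011100100101000111111111→0 (1)
 24  111001001010001111111111→1 (0)
 25  110010010100011111111110→1 (1)
 26  100100101000111111111101→1 (0)
 27  001001010001111111111010→0 (1)
 28  010010100011111111110101→0 (0)
 29  100101000111111111101010→1 (0)
 30  001010001111111111010100→0 (1)
 31  010100011111111110101001→0 (0)
 32  101000111111111101010010→1 (1)
 33  010001111111111010100101→0 (0)
 34  100011111111110101001010→1 (0)
 35  000111111111101010010100→0 (1)
 36  001111111111010100101001→0 (0)
 37  011111111110101001010010→0 (0)
 38  111111111101010010100100→1 (0)
 39  111111111010100101001000→1 (0)
 40  111111110101001010010000→1 (1)
 41  111111101010010100100001→1 (0)
 42  111111010100101001000010→1 (1)
 43  111110101001010010000101→1 (1)
 44  111101010010100100001011→1 (1)
 45  111010100101001000010111→1 (1)
 46  110101001010010000101111→1 (0)
 47  101010010100100001011110→1 (1)
 48  010100101001000010111101→0 (1)
 49  101001010010000101111011→1 (1)
 50  010010100100001011110111→0 (0)
 51  100101001000010111101110→1 (1)
 52  001010010000101111011101→0 (1)
 53  010100100001011110111011→0 (0)
 54  101001000010111101110110→1 (0)
 55  010010000101111011101100→0 (0)
 56  100100001011110111011000→1 (0)
 57  001000010111101110110000→0 (0)
 58  010000101111011101100000→0 (0)
 59  100001011110111011000000→1 (1)
 60  000010111101110110000001→0 (1)
 61  000101111011101100000011→0 (1)
 62  001011110111011000000111→0 (0)
 63  010111101110110000001110→0 (0)
 64  101111011101100000011100→1 (1)
 65  011110111011000000111001→0 (0)
 66  111101110110000001110010→1 (1)
 67  111011101100000011100101→1 (1)
 68  110111011000000111001011→1 (1)
 69  101110110000001110010111→1 (1)
 70  011101100000011100101111→0 (1)
 71  111011000000111001011111→1 (0)
 72  110110000001110010111110→1 (1)
 73  101100000011100101111101→1 (0)
 74  011000000111001011111010→0 (1)
 75  110000001110010111110101→1 (1)
 76  100000011100101111101011→1 (1)
 77  000000111001011111010111→0 (0)
 78  000001110010111110101110→0 (0)
 79  000011100101111101011100→0 (0)
 80  000111001011111010111000→0 (1)
 81  001110010111110101110001→0 (1)
 82  011100101111101011100011→0 (1)
 83  111001011111010111000111→1 (1)
 84  110010111110101110001111→1 (0)
 85  100101111101011100011110→1 (1)
 86  001011111010111000111101→0 (1)
 87  010111110101110001111011→0 (0)
 88  101111101011100011110110→1 (0)
 89  011111010111000111101100→0 (0)
 90  111110101110001111011000→1 (0)
 91  111101011100011110110000→1 (1)
 92  111010111000111101100001→1 (0)
 93  110101110001111011000010→1 (1)
 94  101011100011110110000101→1 (1)
 95  010111000111101100001011→0 (0)
 96  101110001111011000010110→1 (0)
 97  011100011110110000101100→0 (0)
 98  111000111101100001011000→1 (0)
 99  110001111011000010110000→1 (1)
100  100011110110000101100001→1 (0)
101  000111101100001011000010→0 (0)
102  001111011000010110000100→0 (1)
103  011110110000101100001001→0 (0)
104  111101100001011000010010→1 (1)
105  111011000010110000100101→1 (1)
106  110110000101100001001011→1 (1)
107  101100001011000010010111→1 (1)
108  011000010110000100101111→0 (1)
109  110000101100001001011111→1 (0)
110  100001011000010010111110→1 (1)
111  000010110000100101111101→0 (1)
112  000101100001001011111011→0 (0)
113  001011000010010111110110→0 (1)
114  010110000100101111101101→0 (1)
115  101100001001011111011011→1 (1)
116  011000010010111110110111→0 (0)
117  110000100101111101101110→1 (1)
118  100001001011111011011101→1 (0)
119  000010010111110110111010→0 (1)
120  000100101111101101110101→0 (0)
121  001001011111011011101010→0 (1)
122  010010111110110111010101→0 (0)
123  100101111101101110101010→1 (0)

1000010000101100010000001110010010100011111111110101001010010000101111011101100000011100101111101011100011110110000101100001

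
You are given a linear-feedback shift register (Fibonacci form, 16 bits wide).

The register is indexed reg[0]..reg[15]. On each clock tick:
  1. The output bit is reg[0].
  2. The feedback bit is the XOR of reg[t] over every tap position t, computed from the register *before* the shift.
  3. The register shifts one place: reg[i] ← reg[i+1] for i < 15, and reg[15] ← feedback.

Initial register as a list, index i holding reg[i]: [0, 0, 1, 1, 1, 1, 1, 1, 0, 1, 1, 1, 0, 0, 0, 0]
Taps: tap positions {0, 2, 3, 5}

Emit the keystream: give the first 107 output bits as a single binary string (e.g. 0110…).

00111111011100001101011100101111110101110001010011010001011110110011000000101000011101001100010010011001011

step | reg (before) | out | fb
   0 | 0011111101110000 | 0 | 1
   1 | 0111111011100001 | 0 | 1
   2 | 1111110111000011 | 1 | 0
   3 | 1111101110000110 | 1 | 1
   4 | 1111011100001101 | 1 | 0
   5 | 1110111000011010 | 1 | 1
   6 | 1101110000110101 | 1 | 1
   7 | 1011100001101011 | 1 | 1
   8 | 0111000011010111 | 0 | 0
   9 | 1110000110101110 | 1 | 0
  10 | 1100001101011100 | 1 | 1
  11 | 1000011010111001 | 1 | 0
  12 | 0000110101110010 | 0 | 1
  13 | 0001101011100101 | 0 | 1
  14 | 0011010111001011 | 0 | 1
  15 | 0110101110010111 | 0 | 1
  16 | 1101011100101111 | 1 | 1
  17 | 1010111001011111 | 1 | 1
  18 | 0101110010111111 | 0 | 0
  19 | 1011100101111110 | 1 | 1
  20 | 0111001011111101 | 0 | 0
  21 | 1110010111111010 | 1 | 1
  22 | 1100101111110101 | 1 | 1
  23 | 1001011111101011 | 1 | 1
  24 | 0010111111010111 | 0 | 0
  25 | 0101111110101110 | 0 | 0
  26 | 1011111101011100 | 1 | 0
  27 | 0111111010111000 | 0 | 1
  28 | 1111110101110001 | 1 | 0
  29 | 1111101011100010 | 1 | 1
  30 | 1111010111000101 | 1 | 0
  31 | 1110101110001010 | 1 | 0
  32 | 1101011100010100 | 1 | 1
  33 | 1010111000101001 | 1 | 1
  34 | 0101110001010011 | 0 | 0
  35 | 1011100010100110 | 1 | 1
  36 | 0111000101001101 | 0 | 0
  37 | 1110001010011010 | 1 | 0
  38 | 1100010100110100 | 1 | 0
  39 | 1000101001101000 | 1 | 1
  40 | 0001010011010001 | 0 | 0
  41 | 0010100110100010 | 0 | 1
  42 | 0101001101000101 | 0 | 1
  43 | 1010011010001011 | 1 | 1
  44 | 0100110100010111 | 0 | 1
  45 | 1001101000101111 | 1 | 0
  46 | 0011010001011110 | 0 | 1
  47 | 0110100010111101 | 0 | 1
  48 | 1101000101111011 | 1 | 0
  49 | 1010001011110110 | 1 | 0
  50 | 0100010111101100 | 0 | 1
  51 | 1000101111011001 | 1 | 1
  52 | 0001011110110011 | 0 | 0
  53 | 0010111101100110 | 0 | 0
  54 | 0101111011001100 | 0 | 0
  55 | 1011110110011000 | 1 | 0
  56 | 0111101100110000 | 0 | 0
  57 | 1111011001100000 | 1 | 0
  58 | 1110110011000000 | 1 | 1
  59 | 1101100110000001 | 1 | 0
  60 | 1011001100000010 | 1 | 1
  61 | 0110011000000101 | 0 | 0
  62 | 1100110000001010 | 1 | 0
  63 | 1001100000010100 | 1 | 0
  64 | 0011000000101000 | 0 | 0
  65 | 0110000001010000 | 0 | 1
  66 | 1100000010100001 | 1 | 1
  67 | 1000000101000011 | 1 | 1
  68 | 0000001010000111 | 0 | 0
  69 | 0000010100001110 | 0 | 1
  70 | 0000101000011101 | 0 | 0
  71 | 0001010000111010 | 0 | 0
  72 | 0010100001110100 | 0 | 1
  73 | 0101000011101001 | 0 | 1
  74 | 1010000111010011 | 1 | 0
  75 | 0100001110100110 | 0 | 0
  76 | 1000011101001100 | 1 | 0
  77 | 0000111010011000 | 0 | 1
  78 | 0001110100110001 | 0 | 0
  79 | 0011101001100010 | 0 | 0
  80 | 0111010011000100 | 0 | 1
  81 | 1110100110001001 | 1 | 0
  82 | 1101001100010010 | 1 | 0
  83 | 1010011000100100 | 1 | 1
  84 | 0100110001001001 | 0 | 1
  85 | 1001100010010011 | 1 | 0
  86 | 0011000100100110 | 0 | 0
  87 | 0110001001001100 | 0 | 1
  88 | 1100010010011001 | 1 | 0
  89 | 1000100100110010 | 1 | 1
  90 | 0001001001100101 | 0 | 1
  91 | 0010010011001011 | 0 | 0
  92 | 0100100110010110 | 0 | 0
  93 | 1001001100101100 | 1 | 0
  94 | 0010011001011000 | 0 | 0
  95 | 0100110010110000 | 0 | 1
  96 | 1001100101100001 | 1 | 0
  97 | 0011001011000010 | 0 | 0
  98 | 0110010110000100 | 0 | 0
  99 | 1100101100001000 | 1 | 1
 100 | 1001011000010001 | 1 | 1
 101 | 0010110000100011 | 0 | 0
 102 | 0101100001000110 | 0 | 1
 103 | 1011000010001101 | 1 | 1
 104 | 0110000100011011 | 0 | 1
 105 | 1100001000110111 | 1 | 1
 106 | 1000010001101111 | 1 | 0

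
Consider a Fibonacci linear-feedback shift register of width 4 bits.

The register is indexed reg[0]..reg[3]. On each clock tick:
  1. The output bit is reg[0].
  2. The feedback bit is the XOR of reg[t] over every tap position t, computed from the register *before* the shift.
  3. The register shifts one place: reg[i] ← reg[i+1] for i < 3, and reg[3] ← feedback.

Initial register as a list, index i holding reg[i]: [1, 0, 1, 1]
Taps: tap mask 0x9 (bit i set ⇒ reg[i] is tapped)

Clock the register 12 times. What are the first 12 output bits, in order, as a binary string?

101100100011

tick  register→output (feedback)
  0  1011→1 (0)
  1  0110→0 (0)
  2  1100→1 (1)
  3  1001→1 (0)
  4  0010→0 (0)
  5  0100→0 (0)
  6  1000→1 (1)
  7  0001→0 (1)
  8  0011→0 (1)
  9  0111→0 (1)
 10  1111→1 (0)
 11  1110→1 (1)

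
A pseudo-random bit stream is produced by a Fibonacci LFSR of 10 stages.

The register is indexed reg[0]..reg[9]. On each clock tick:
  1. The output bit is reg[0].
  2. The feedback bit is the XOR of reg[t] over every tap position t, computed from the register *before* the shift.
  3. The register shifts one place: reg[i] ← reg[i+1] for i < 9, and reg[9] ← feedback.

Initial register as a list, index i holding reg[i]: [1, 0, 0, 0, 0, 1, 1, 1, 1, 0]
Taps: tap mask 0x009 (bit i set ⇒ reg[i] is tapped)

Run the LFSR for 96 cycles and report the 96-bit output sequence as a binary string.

100001111010111010110110110000000011000001101100110000101011010111000110111111000100011110011110

step | reg (before) | out | fb
   0 | 1000011110 | 1 | 1
   1 | 0000111101 | 0 | 0
   2 | 0001111010 | 0 | 1
   3 | 0011110101 | 0 | 1
   4 | 0111101011 | 0 | 1
   5 | 1111010111 | 1 | 0
   6 | 1110101110 | 1 | 1
   7 | 1101011101 | 1 | 0
   8 | 1010111010 | 1 | 1
   9 | 0101110101 | 0 | 1
  10 | 1011101011 | 1 | 0
  11 | 0111010110 | 0 | 1
  12 | 1110101101 | 1 | 1
  13 | 1101011011 | 1 | 0
  14 | 1010110110 | 1 | 1
  15 | 0101101101 | 0 | 1
  16 | 1011011011 | 1 | 0
  17 | 0110110110 | 0 | 0
  18 | 1101101100 | 1 | 0
  19 | 1011011000 | 1 | 0
  20 | 0110110000 | 0 | 0
  21 | 1101100000 | 1 | 0
  22 | 1011000000 | 1 | 0
  23 | 0110000000 | 0 | 0
  24 | 1100000000 | 1 | 1
  25 | 1000000001 | 1 | 1
  26 | 0000000011 | 0 | 0
  27 | 0000000110 | 0 | 0
  28 | 0000001100 | 0 | 0
  29 | 0000011000 | 0 | 0
  30 | 0000110000 | 0 | 0
  31 | 0001100000 | 0 | 1
  32 | 0011000001 | 0 | 1
  33 | 0110000011 | 0 | 0
  34 | 1100000110 | 1 | 1
  35 | 1000001101 | 1 | 1
  36 | 0000011011 | 0 | 0
  37 | 0000110110 | 0 | 0
  38 | 0001101100 | 0 | 1
  39 | 0011011001 | 0 | 1
  40 | 0110110011 | 0 | 0
  41 | 1101100110 | 1 | 0
  42 | 1011001100 | 1 | 0
  43 | 0110011000 | 0 | 0
  44 | 1100110000 | 1 | 1
  45 | 1001100001 | 1 | 0
  46 | 0011000010 | 0 | 1
  47 | 0110000101 | 0 | 0
  48 | 1100001010 | 1 | 1
  49 | 1000010101 | 1 | 1
  50 | 0000101011 | 0 | 0
  51 | 0001010110 | 0 | 1
  52 | 0010101101 | 0 | 0
  53 | 0101011010 | 0 | 1
  54 | 1010110101 | 1 | 1
  55 | 0101101011 | 0 | 1
  56 | 1011010111 | 1 | 0
  57 | 0110101110 | 0 | 0
  58 | 1101011100 | 1 | 0
  59 | 1010111000 | 1 | 1
  60 | 0101110001 | 0 | 1
  61 | 1011100011 | 1 | 0
  62 | 0111000110 | 0 | 1
  63 | 1110001101 | 1 | 1
  64 | 1100011011 | 1 | 1
  65 | 1000110111 | 1 | 1
  66 | 0001101111 | 0 | 1
  67 | 0011011111 | 0 | 1
  68 | 0110111111 | 0 | 0
  69 | 1101111110 | 1 | 0
  70 | 1011111100 | 1 | 0
  71 | 0111111000 | 0 | 1
  72 | 1111110001 | 1 | 0
  73 | 1111100010 | 1 | 0
  74 | 1111000100 | 1 | 0
  75 | 1110001000 | 1 | 1
  76 | 1100010001 | 1 | 1
  77 | 1000100011 | 1 | 1
  78 | 0001000111 | 0 | 1
  79 | 0010001111 | 0 | 0
  80 | 0100011110 | 0 | 0
  81 | 1000111100 | 1 | 1
  82 | 0001111001 | 0 | 1
  83 | 0011110011 | 0 | 1
  84 | 0111100111 | 0 | 1
  85 | 1111001111 | 1 | 0
  86 | 1110011110 | 1 | 1
  87 | 1100111101 | 1 | 1
  88 | 1001111011 | 1 | 0
  89 | 0011110110 | 0 | 1
  90 | 0111101101 | 0 | 1
  91 | 1111011011 | 1 | 0
  92 | 1110110110 | 1 | 1
  93 | 1101101101 | 1 | 0
  94 | 1011011010 | 1 | 0
  95 | 0110110100 | 0 | 0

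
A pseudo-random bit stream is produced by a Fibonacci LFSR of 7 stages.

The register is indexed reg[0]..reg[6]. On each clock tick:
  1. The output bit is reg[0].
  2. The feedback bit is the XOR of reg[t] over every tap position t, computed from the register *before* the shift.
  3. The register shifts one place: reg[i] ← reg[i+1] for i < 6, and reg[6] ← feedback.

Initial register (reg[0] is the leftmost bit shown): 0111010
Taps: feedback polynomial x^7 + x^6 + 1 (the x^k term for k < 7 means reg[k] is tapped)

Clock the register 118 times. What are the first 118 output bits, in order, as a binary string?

0111010010110001101111011010110110010010001110000101111100101011100110100010011110001010000110000010000001111111010101

tick  register→output (feedback)
  0  0111010→0 (0)
  1  1110100→1 (1)
  2  1101001→1 (0)
  3  1010010→1 (1)
  4  0100101→0 (1)
  5  1001011→1 (0)
  6  0010110→0 (0)
  7  0101100→0 (0)
  8  1011000→1 (1)
  9  0110001→0 (1)
 10  1100011→1 (0)
 11  1000110→1 (1)
 12  0001101→0 (1)
 13  0011011→0 (1)
 14  0110111→0 (1)
 15  1101111→1 (0)
 16  1011110→1 (1)
 17  0111101→0 (1)
 18  1111011→1 (0)
 19  1110110→1 (1)
 20  1101101→1 (0)
 21  1011010→1 (1)
 22  0110101→0 (1)
 23  1101011→1 (0)
 24  1010110→1 (1)
 25  0101101→0 (1)
 26  1011011→1 (0)
 27  0110110→0 (0)
 28  1101100→1 (1)
 29  1011001→1 (0)
 30  0110010→0 (0)
 31  1100100→1 (1)
 32  1001001→1 (0)
 33  0010010→0 (0)
 34  0100100→0 (0)
 35  1001000→1 (1)
 36  0010001→0 (1)
 37  0100011→0 (1)
 38  1000111→1 (0)
 39  0001110→0 (0)
 40  0011100→0 (0)
 41  0111000→0 (0)
 42  1110000→1 (1)
 43  1100001→1 (0)
 44  1000010→1 (1)
 45  0000101→0 (1)
 46  0001011→0 (1)
 47  0010111→0 (1)
 48  0101111→0 (1)
 49  1011111→1 (0)
 50  0111110→0 (0)
 51  1111100→1 (1)
 52  1111001→1 (0)
 53  1110010→1 (1)
 54  1100101→1 (0)
 55  1001010→1 (1)
 56  0010101→0 (1)
 57  0101011→0 (1)
 58  1010111→1 (0)
 59  0101110→0 (0)
 60  1011100→1 (1)
 61  0111001→0 (1)
 62  1110011→1 (0)
 63  1100110→1 (1)
 64  1001101→1 (0)
 65  0011010→0 (0)
 66  0110100→0 (0)
 67  1101000→1 (1)
 68  1010001→1 (0)
 69  0100010→0 (0)
 70  1000100→1 (1)
 71  0001001→0 (1)
 72  0010011→0 (1)
 73  0100111→0 (1)
 74  1001111→1 (0)
 75  0011110→0 (0)
 76  0111100→0 (0)
 77  1111000→1 (1)
 78  1110001→1 (0)
 79  1100010→1 (1)
 80  1000101→1 (0)
 81  0001010→0 (0)
 82  0010100→0 (0)
 83  0101000→0 (0)
 84  1010000→1 (1)
 85  0100001→0 (1)
 86  1000011→1 (0)
 87  0000110→0 (0)
 88  0001100→0 (0)
 89  0011000→0 (0)
 90  0110000→0 (0)
 91  1100000→1 (1)
 92  1000001→1 (0)
 93  0000010→0 (0)
 94  0000100→0 (0)
 95  0001000→0 (0)
 96  0010000→0 (0)
 97  0100000→0 (0)
 98  1000000→1 (1)
 99  0000001→0 (1)
100  0000011→0 (1)
101  0000111→0 (1)
102  0001111→0 (1)
103  0011111→0 (1)
104  0111111→0 (1)
105  1111111→1 (0)
106  1111110→1 (1)
107  1111101→1 (0)
108  1111010→1 (1)
109  1110101→1 (0)
110  1101010→1 (1)
111  1010101→1 (0)
112  0101010→0 (0)
113  1010100→1 (1)
114  0101001→0 (1)
115  1010011→1 (0)
116  0100110→0 (0)
117  1001100→1 (1)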